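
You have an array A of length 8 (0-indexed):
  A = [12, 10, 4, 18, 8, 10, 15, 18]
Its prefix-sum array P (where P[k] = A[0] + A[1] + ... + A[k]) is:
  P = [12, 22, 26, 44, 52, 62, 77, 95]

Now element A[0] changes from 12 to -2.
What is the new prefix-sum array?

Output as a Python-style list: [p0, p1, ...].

Answer: [-2, 8, 12, 30, 38, 48, 63, 81]

Derivation:
Change: A[0] 12 -> -2, delta = -14
P[k] for k < 0: unchanged (A[0] not included)
P[k] for k >= 0: shift by delta = -14
  P[0] = 12 + -14 = -2
  P[1] = 22 + -14 = 8
  P[2] = 26 + -14 = 12
  P[3] = 44 + -14 = 30
  P[4] = 52 + -14 = 38
  P[5] = 62 + -14 = 48
  P[6] = 77 + -14 = 63
  P[7] = 95 + -14 = 81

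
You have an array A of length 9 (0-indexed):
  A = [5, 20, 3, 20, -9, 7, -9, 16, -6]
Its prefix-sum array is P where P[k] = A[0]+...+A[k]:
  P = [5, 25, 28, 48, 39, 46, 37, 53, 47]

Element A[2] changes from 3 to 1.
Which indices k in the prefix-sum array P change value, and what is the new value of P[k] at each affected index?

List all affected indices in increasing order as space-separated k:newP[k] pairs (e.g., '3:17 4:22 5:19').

Answer: 2:26 3:46 4:37 5:44 6:35 7:51 8:45

Derivation:
P[k] = A[0] + ... + A[k]
P[k] includes A[2] iff k >= 2
Affected indices: 2, 3, ..., 8; delta = -2
  P[2]: 28 + -2 = 26
  P[3]: 48 + -2 = 46
  P[4]: 39 + -2 = 37
  P[5]: 46 + -2 = 44
  P[6]: 37 + -2 = 35
  P[7]: 53 + -2 = 51
  P[8]: 47 + -2 = 45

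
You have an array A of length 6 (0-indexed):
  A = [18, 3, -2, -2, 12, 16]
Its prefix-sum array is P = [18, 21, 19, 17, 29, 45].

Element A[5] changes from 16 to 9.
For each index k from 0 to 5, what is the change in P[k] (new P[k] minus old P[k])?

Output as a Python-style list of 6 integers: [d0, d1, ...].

Element change: A[5] 16 -> 9, delta = -7
For k < 5: P[k] unchanged, delta_P[k] = 0
For k >= 5: P[k] shifts by exactly -7
Delta array: [0, 0, 0, 0, 0, -7]

Answer: [0, 0, 0, 0, 0, -7]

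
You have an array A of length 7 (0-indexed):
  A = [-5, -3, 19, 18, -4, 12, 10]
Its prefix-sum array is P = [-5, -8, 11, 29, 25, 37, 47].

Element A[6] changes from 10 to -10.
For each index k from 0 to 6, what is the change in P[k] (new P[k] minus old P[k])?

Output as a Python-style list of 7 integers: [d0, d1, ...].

Answer: [0, 0, 0, 0, 0, 0, -20]

Derivation:
Element change: A[6] 10 -> -10, delta = -20
For k < 6: P[k] unchanged, delta_P[k] = 0
For k >= 6: P[k] shifts by exactly -20
Delta array: [0, 0, 0, 0, 0, 0, -20]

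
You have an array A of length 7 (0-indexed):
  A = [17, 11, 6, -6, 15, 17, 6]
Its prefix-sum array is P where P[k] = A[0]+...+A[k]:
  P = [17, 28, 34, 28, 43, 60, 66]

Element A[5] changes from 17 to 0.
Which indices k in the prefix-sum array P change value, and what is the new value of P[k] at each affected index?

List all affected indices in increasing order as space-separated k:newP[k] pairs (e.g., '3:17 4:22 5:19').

Answer: 5:43 6:49

Derivation:
P[k] = A[0] + ... + A[k]
P[k] includes A[5] iff k >= 5
Affected indices: 5, 6, ..., 6; delta = -17
  P[5]: 60 + -17 = 43
  P[6]: 66 + -17 = 49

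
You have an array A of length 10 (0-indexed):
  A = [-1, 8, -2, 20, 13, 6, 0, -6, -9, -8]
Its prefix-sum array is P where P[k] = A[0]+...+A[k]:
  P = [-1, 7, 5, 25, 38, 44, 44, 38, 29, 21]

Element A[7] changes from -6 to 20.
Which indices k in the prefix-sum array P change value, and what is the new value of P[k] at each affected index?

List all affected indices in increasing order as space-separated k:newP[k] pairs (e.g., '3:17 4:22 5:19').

Answer: 7:64 8:55 9:47

Derivation:
P[k] = A[0] + ... + A[k]
P[k] includes A[7] iff k >= 7
Affected indices: 7, 8, ..., 9; delta = 26
  P[7]: 38 + 26 = 64
  P[8]: 29 + 26 = 55
  P[9]: 21 + 26 = 47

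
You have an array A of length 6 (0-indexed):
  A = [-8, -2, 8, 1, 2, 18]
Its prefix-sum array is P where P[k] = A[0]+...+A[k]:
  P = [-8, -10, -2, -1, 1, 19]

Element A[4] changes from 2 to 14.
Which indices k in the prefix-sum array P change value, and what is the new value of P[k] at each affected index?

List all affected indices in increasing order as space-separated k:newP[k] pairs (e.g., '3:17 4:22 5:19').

P[k] = A[0] + ... + A[k]
P[k] includes A[4] iff k >= 4
Affected indices: 4, 5, ..., 5; delta = 12
  P[4]: 1 + 12 = 13
  P[5]: 19 + 12 = 31

Answer: 4:13 5:31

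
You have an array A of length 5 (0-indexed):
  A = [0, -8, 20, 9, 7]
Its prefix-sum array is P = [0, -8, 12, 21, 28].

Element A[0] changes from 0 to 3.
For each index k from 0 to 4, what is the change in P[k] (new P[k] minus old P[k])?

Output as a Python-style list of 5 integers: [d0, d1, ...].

Answer: [3, 3, 3, 3, 3]

Derivation:
Element change: A[0] 0 -> 3, delta = 3
For k < 0: P[k] unchanged, delta_P[k] = 0
For k >= 0: P[k] shifts by exactly 3
Delta array: [3, 3, 3, 3, 3]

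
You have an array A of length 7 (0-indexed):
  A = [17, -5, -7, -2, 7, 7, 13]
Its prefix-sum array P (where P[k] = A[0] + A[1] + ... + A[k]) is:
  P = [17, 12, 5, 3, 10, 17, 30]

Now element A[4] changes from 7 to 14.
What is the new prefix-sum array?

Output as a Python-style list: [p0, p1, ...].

Change: A[4] 7 -> 14, delta = 7
P[k] for k < 4: unchanged (A[4] not included)
P[k] for k >= 4: shift by delta = 7
  P[0] = 17 + 0 = 17
  P[1] = 12 + 0 = 12
  P[2] = 5 + 0 = 5
  P[3] = 3 + 0 = 3
  P[4] = 10 + 7 = 17
  P[5] = 17 + 7 = 24
  P[6] = 30 + 7 = 37

Answer: [17, 12, 5, 3, 17, 24, 37]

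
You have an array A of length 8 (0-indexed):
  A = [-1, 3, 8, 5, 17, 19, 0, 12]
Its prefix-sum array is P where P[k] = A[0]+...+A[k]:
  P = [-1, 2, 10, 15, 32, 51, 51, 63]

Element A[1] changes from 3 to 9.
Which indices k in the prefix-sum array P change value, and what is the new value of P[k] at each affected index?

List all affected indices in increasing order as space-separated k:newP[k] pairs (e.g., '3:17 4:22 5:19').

Answer: 1:8 2:16 3:21 4:38 5:57 6:57 7:69

Derivation:
P[k] = A[0] + ... + A[k]
P[k] includes A[1] iff k >= 1
Affected indices: 1, 2, ..., 7; delta = 6
  P[1]: 2 + 6 = 8
  P[2]: 10 + 6 = 16
  P[3]: 15 + 6 = 21
  P[4]: 32 + 6 = 38
  P[5]: 51 + 6 = 57
  P[6]: 51 + 6 = 57
  P[7]: 63 + 6 = 69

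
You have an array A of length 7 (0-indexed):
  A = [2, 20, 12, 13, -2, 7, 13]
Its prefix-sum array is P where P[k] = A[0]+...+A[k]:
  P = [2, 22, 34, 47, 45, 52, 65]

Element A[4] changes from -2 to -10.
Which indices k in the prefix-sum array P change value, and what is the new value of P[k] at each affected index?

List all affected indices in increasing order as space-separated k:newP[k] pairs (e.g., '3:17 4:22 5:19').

Answer: 4:37 5:44 6:57

Derivation:
P[k] = A[0] + ... + A[k]
P[k] includes A[4] iff k >= 4
Affected indices: 4, 5, ..., 6; delta = -8
  P[4]: 45 + -8 = 37
  P[5]: 52 + -8 = 44
  P[6]: 65 + -8 = 57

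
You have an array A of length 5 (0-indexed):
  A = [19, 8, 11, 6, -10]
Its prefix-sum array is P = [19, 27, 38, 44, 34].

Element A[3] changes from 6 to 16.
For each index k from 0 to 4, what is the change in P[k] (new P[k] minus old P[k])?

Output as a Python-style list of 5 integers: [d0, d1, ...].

Answer: [0, 0, 0, 10, 10]

Derivation:
Element change: A[3] 6 -> 16, delta = 10
For k < 3: P[k] unchanged, delta_P[k] = 0
For k >= 3: P[k] shifts by exactly 10
Delta array: [0, 0, 0, 10, 10]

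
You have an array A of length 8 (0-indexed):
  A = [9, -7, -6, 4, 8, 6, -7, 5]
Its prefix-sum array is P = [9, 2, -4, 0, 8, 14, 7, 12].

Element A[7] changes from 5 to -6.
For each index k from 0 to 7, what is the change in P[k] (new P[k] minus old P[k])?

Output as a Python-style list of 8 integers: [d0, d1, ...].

Answer: [0, 0, 0, 0, 0, 0, 0, -11]

Derivation:
Element change: A[7] 5 -> -6, delta = -11
For k < 7: P[k] unchanged, delta_P[k] = 0
For k >= 7: P[k] shifts by exactly -11
Delta array: [0, 0, 0, 0, 0, 0, 0, -11]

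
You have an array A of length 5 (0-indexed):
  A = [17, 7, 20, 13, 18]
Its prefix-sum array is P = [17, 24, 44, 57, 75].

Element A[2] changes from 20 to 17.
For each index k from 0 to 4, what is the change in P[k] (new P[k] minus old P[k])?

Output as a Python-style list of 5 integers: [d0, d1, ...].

Element change: A[2] 20 -> 17, delta = -3
For k < 2: P[k] unchanged, delta_P[k] = 0
For k >= 2: P[k] shifts by exactly -3
Delta array: [0, 0, -3, -3, -3]

Answer: [0, 0, -3, -3, -3]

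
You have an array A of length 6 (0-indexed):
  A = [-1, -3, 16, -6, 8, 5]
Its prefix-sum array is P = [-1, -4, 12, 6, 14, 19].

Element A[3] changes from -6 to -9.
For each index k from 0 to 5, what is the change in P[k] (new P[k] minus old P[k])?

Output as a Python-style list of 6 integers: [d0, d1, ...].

Answer: [0, 0, 0, -3, -3, -3]

Derivation:
Element change: A[3] -6 -> -9, delta = -3
For k < 3: P[k] unchanged, delta_P[k] = 0
For k >= 3: P[k] shifts by exactly -3
Delta array: [0, 0, 0, -3, -3, -3]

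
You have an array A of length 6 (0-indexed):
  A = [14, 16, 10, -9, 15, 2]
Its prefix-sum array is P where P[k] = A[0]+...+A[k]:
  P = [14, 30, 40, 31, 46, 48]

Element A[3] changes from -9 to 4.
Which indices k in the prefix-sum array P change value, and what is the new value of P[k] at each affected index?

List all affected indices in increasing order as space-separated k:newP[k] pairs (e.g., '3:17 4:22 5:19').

Answer: 3:44 4:59 5:61

Derivation:
P[k] = A[0] + ... + A[k]
P[k] includes A[3] iff k >= 3
Affected indices: 3, 4, ..., 5; delta = 13
  P[3]: 31 + 13 = 44
  P[4]: 46 + 13 = 59
  P[5]: 48 + 13 = 61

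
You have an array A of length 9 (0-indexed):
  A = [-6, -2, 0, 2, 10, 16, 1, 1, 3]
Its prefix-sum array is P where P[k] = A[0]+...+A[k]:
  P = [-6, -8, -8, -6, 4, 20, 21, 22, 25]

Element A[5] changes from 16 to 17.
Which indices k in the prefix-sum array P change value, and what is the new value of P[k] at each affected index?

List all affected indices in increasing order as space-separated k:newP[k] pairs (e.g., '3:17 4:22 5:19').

P[k] = A[0] + ... + A[k]
P[k] includes A[5] iff k >= 5
Affected indices: 5, 6, ..., 8; delta = 1
  P[5]: 20 + 1 = 21
  P[6]: 21 + 1 = 22
  P[7]: 22 + 1 = 23
  P[8]: 25 + 1 = 26

Answer: 5:21 6:22 7:23 8:26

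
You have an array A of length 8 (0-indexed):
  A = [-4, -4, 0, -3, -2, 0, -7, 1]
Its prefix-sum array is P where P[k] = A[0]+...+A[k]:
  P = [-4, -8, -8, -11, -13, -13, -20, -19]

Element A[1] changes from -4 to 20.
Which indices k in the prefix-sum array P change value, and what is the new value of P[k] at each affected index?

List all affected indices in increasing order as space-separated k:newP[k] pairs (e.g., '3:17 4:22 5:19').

P[k] = A[0] + ... + A[k]
P[k] includes A[1] iff k >= 1
Affected indices: 1, 2, ..., 7; delta = 24
  P[1]: -8 + 24 = 16
  P[2]: -8 + 24 = 16
  P[3]: -11 + 24 = 13
  P[4]: -13 + 24 = 11
  P[5]: -13 + 24 = 11
  P[6]: -20 + 24 = 4
  P[7]: -19 + 24 = 5

Answer: 1:16 2:16 3:13 4:11 5:11 6:4 7:5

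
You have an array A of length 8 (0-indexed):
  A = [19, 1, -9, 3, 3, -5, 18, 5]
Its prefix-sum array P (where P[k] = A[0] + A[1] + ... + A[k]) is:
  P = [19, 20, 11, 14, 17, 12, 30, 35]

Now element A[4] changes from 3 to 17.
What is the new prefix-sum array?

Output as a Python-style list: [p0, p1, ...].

Answer: [19, 20, 11, 14, 31, 26, 44, 49]

Derivation:
Change: A[4] 3 -> 17, delta = 14
P[k] for k < 4: unchanged (A[4] not included)
P[k] for k >= 4: shift by delta = 14
  P[0] = 19 + 0 = 19
  P[1] = 20 + 0 = 20
  P[2] = 11 + 0 = 11
  P[3] = 14 + 0 = 14
  P[4] = 17 + 14 = 31
  P[5] = 12 + 14 = 26
  P[6] = 30 + 14 = 44
  P[7] = 35 + 14 = 49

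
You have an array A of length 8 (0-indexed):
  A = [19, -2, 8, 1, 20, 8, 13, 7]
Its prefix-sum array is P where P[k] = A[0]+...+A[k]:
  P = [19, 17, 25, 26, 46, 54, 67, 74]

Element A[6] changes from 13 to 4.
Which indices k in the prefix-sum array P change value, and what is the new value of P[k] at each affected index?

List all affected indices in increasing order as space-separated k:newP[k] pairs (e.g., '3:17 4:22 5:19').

P[k] = A[0] + ... + A[k]
P[k] includes A[6] iff k >= 6
Affected indices: 6, 7, ..., 7; delta = -9
  P[6]: 67 + -9 = 58
  P[7]: 74 + -9 = 65

Answer: 6:58 7:65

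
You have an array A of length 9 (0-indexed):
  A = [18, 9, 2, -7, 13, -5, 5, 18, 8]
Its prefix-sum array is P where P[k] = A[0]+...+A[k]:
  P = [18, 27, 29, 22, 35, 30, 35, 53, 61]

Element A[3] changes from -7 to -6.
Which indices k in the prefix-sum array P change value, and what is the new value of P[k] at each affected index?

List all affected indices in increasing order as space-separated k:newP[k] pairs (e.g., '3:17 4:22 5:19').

Answer: 3:23 4:36 5:31 6:36 7:54 8:62

Derivation:
P[k] = A[0] + ... + A[k]
P[k] includes A[3] iff k >= 3
Affected indices: 3, 4, ..., 8; delta = 1
  P[3]: 22 + 1 = 23
  P[4]: 35 + 1 = 36
  P[5]: 30 + 1 = 31
  P[6]: 35 + 1 = 36
  P[7]: 53 + 1 = 54
  P[8]: 61 + 1 = 62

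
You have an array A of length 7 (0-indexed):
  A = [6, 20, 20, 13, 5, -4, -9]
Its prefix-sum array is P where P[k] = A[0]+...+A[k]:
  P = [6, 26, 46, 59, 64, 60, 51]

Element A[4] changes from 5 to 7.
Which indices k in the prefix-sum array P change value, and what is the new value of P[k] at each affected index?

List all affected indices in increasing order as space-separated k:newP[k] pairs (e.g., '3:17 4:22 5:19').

P[k] = A[0] + ... + A[k]
P[k] includes A[4] iff k >= 4
Affected indices: 4, 5, ..., 6; delta = 2
  P[4]: 64 + 2 = 66
  P[5]: 60 + 2 = 62
  P[6]: 51 + 2 = 53

Answer: 4:66 5:62 6:53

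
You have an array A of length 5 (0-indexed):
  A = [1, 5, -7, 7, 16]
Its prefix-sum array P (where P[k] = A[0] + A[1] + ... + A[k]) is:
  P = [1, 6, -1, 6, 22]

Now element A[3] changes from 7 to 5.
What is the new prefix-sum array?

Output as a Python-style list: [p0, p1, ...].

Answer: [1, 6, -1, 4, 20]

Derivation:
Change: A[3] 7 -> 5, delta = -2
P[k] for k < 3: unchanged (A[3] not included)
P[k] for k >= 3: shift by delta = -2
  P[0] = 1 + 0 = 1
  P[1] = 6 + 0 = 6
  P[2] = -1 + 0 = -1
  P[3] = 6 + -2 = 4
  P[4] = 22 + -2 = 20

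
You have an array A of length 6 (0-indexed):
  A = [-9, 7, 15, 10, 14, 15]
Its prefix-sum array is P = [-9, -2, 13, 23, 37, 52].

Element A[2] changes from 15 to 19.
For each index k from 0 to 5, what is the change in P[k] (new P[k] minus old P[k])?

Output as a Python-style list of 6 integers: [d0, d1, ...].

Answer: [0, 0, 4, 4, 4, 4]

Derivation:
Element change: A[2] 15 -> 19, delta = 4
For k < 2: P[k] unchanged, delta_P[k] = 0
For k >= 2: P[k] shifts by exactly 4
Delta array: [0, 0, 4, 4, 4, 4]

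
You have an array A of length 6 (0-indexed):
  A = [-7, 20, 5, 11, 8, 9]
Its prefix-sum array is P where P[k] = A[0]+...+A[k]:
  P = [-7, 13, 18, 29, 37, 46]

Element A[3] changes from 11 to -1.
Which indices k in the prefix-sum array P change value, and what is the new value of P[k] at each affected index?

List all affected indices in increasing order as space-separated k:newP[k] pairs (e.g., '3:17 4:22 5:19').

Answer: 3:17 4:25 5:34

Derivation:
P[k] = A[0] + ... + A[k]
P[k] includes A[3] iff k >= 3
Affected indices: 3, 4, ..., 5; delta = -12
  P[3]: 29 + -12 = 17
  P[4]: 37 + -12 = 25
  P[5]: 46 + -12 = 34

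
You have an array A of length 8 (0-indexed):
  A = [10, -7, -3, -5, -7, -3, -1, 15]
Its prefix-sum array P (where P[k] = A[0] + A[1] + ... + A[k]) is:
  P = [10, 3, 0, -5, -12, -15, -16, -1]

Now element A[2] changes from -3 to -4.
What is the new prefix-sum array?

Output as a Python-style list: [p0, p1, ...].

Change: A[2] -3 -> -4, delta = -1
P[k] for k < 2: unchanged (A[2] not included)
P[k] for k >= 2: shift by delta = -1
  P[0] = 10 + 0 = 10
  P[1] = 3 + 0 = 3
  P[2] = 0 + -1 = -1
  P[3] = -5 + -1 = -6
  P[4] = -12 + -1 = -13
  P[5] = -15 + -1 = -16
  P[6] = -16 + -1 = -17
  P[7] = -1 + -1 = -2

Answer: [10, 3, -1, -6, -13, -16, -17, -2]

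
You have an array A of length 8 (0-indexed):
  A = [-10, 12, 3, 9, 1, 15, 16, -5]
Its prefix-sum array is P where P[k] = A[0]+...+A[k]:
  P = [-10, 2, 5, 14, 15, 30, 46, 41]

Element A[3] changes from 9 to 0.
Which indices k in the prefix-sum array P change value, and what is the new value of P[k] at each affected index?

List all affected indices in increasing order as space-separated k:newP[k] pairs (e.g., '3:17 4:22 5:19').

Answer: 3:5 4:6 5:21 6:37 7:32

Derivation:
P[k] = A[0] + ... + A[k]
P[k] includes A[3] iff k >= 3
Affected indices: 3, 4, ..., 7; delta = -9
  P[3]: 14 + -9 = 5
  P[4]: 15 + -9 = 6
  P[5]: 30 + -9 = 21
  P[6]: 46 + -9 = 37
  P[7]: 41 + -9 = 32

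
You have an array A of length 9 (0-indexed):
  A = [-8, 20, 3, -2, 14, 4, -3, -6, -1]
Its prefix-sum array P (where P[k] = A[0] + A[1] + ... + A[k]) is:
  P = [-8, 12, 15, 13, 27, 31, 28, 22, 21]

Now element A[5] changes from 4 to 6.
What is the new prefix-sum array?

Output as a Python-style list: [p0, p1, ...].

Change: A[5] 4 -> 6, delta = 2
P[k] for k < 5: unchanged (A[5] not included)
P[k] for k >= 5: shift by delta = 2
  P[0] = -8 + 0 = -8
  P[1] = 12 + 0 = 12
  P[2] = 15 + 0 = 15
  P[3] = 13 + 0 = 13
  P[4] = 27 + 0 = 27
  P[5] = 31 + 2 = 33
  P[6] = 28 + 2 = 30
  P[7] = 22 + 2 = 24
  P[8] = 21 + 2 = 23

Answer: [-8, 12, 15, 13, 27, 33, 30, 24, 23]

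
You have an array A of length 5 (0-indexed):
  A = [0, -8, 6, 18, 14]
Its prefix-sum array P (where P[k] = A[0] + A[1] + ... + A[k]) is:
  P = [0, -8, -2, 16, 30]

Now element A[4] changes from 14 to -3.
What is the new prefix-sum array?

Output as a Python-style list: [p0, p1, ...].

Change: A[4] 14 -> -3, delta = -17
P[k] for k < 4: unchanged (A[4] not included)
P[k] for k >= 4: shift by delta = -17
  P[0] = 0 + 0 = 0
  P[1] = -8 + 0 = -8
  P[2] = -2 + 0 = -2
  P[3] = 16 + 0 = 16
  P[4] = 30 + -17 = 13

Answer: [0, -8, -2, 16, 13]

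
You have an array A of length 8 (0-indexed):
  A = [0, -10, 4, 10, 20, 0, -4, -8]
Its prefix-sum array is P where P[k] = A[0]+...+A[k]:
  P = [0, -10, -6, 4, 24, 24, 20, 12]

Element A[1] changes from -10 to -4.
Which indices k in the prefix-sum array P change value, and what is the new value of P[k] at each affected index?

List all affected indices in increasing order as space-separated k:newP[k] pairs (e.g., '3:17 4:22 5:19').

P[k] = A[0] + ... + A[k]
P[k] includes A[1] iff k >= 1
Affected indices: 1, 2, ..., 7; delta = 6
  P[1]: -10 + 6 = -4
  P[2]: -6 + 6 = 0
  P[3]: 4 + 6 = 10
  P[4]: 24 + 6 = 30
  P[5]: 24 + 6 = 30
  P[6]: 20 + 6 = 26
  P[7]: 12 + 6 = 18

Answer: 1:-4 2:0 3:10 4:30 5:30 6:26 7:18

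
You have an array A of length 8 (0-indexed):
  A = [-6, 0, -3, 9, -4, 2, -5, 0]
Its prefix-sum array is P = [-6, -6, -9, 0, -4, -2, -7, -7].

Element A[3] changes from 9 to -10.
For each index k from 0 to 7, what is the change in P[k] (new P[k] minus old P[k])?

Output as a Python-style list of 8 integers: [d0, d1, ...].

Element change: A[3] 9 -> -10, delta = -19
For k < 3: P[k] unchanged, delta_P[k] = 0
For k >= 3: P[k] shifts by exactly -19
Delta array: [0, 0, 0, -19, -19, -19, -19, -19]

Answer: [0, 0, 0, -19, -19, -19, -19, -19]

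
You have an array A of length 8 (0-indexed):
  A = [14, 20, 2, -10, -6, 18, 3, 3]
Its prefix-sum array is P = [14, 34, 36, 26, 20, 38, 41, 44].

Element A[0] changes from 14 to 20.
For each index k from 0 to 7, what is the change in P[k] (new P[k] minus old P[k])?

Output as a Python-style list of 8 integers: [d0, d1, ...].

Answer: [6, 6, 6, 6, 6, 6, 6, 6]

Derivation:
Element change: A[0] 14 -> 20, delta = 6
For k < 0: P[k] unchanged, delta_P[k] = 0
For k >= 0: P[k] shifts by exactly 6
Delta array: [6, 6, 6, 6, 6, 6, 6, 6]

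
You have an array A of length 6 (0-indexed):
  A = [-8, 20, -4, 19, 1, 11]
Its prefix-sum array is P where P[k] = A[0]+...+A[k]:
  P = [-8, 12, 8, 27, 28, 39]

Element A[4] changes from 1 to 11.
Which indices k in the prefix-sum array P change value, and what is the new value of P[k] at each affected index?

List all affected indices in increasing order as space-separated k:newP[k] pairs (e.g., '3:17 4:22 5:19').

Answer: 4:38 5:49

Derivation:
P[k] = A[0] + ... + A[k]
P[k] includes A[4] iff k >= 4
Affected indices: 4, 5, ..., 5; delta = 10
  P[4]: 28 + 10 = 38
  P[5]: 39 + 10 = 49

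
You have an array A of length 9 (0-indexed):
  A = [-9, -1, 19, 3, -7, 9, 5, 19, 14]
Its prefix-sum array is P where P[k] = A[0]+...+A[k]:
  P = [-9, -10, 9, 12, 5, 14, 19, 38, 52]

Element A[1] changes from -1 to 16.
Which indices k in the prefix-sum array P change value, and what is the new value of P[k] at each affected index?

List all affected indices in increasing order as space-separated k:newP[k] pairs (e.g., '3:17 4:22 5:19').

P[k] = A[0] + ... + A[k]
P[k] includes A[1] iff k >= 1
Affected indices: 1, 2, ..., 8; delta = 17
  P[1]: -10 + 17 = 7
  P[2]: 9 + 17 = 26
  P[3]: 12 + 17 = 29
  P[4]: 5 + 17 = 22
  P[5]: 14 + 17 = 31
  P[6]: 19 + 17 = 36
  P[7]: 38 + 17 = 55
  P[8]: 52 + 17 = 69

Answer: 1:7 2:26 3:29 4:22 5:31 6:36 7:55 8:69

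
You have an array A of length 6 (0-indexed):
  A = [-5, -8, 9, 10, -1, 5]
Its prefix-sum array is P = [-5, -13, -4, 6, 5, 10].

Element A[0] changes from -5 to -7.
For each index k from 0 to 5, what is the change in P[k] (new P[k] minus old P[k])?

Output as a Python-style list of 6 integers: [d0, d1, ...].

Element change: A[0] -5 -> -7, delta = -2
For k < 0: P[k] unchanged, delta_P[k] = 0
For k >= 0: P[k] shifts by exactly -2
Delta array: [-2, -2, -2, -2, -2, -2]

Answer: [-2, -2, -2, -2, -2, -2]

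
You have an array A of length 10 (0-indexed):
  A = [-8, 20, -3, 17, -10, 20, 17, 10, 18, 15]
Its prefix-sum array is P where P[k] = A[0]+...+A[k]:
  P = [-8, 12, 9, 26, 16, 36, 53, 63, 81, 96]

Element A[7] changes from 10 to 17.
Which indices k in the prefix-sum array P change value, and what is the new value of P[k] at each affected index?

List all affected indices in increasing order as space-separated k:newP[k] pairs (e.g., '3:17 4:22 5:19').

Answer: 7:70 8:88 9:103

Derivation:
P[k] = A[0] + ... + A[k]
P[k] includes A[7] iff k >= 7
Affected indices: 7, 8, ..., 9; delta = 7
  P[7]: 63 + 7 = 70
  P[8]: 81 + 7 = 88
  P[9]: 96 + 7 = 103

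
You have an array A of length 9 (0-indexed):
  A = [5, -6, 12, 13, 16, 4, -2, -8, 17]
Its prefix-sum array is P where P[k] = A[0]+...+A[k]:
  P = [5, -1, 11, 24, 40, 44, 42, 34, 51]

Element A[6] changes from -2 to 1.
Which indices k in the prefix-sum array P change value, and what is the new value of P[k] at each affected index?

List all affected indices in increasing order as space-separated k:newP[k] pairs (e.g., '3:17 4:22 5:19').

Answer: 6:45 7:37 8:54

Derivation:
P[k] = A[0] + ... + A[k]
P[k] includes A[6] iff k >= 6
Affected indices: 6, 7, ..., 8; delta = 3
  P[6]: 42 + 3 = 45
  P[7]: 34 + 3 = 37
  P[8]: 51 + 3 = 54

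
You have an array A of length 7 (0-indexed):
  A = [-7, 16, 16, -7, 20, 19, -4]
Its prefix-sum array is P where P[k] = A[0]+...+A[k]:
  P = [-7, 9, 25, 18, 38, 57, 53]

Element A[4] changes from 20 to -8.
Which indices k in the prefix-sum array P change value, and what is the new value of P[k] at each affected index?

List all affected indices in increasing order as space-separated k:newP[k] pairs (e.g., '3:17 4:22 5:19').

Answer: 4:10 5:29 6:25

Derivation:
P[k] = A[0] + ... + A[k]
P[k] includes A[4] iff k >= 4
Affected indices: 4, 5, ..., 6; delta = -28
  P[4]: 38 + -28 = 10
  P[5]: 57 + -28 = 29
  P[6]: 53 + -28 = 25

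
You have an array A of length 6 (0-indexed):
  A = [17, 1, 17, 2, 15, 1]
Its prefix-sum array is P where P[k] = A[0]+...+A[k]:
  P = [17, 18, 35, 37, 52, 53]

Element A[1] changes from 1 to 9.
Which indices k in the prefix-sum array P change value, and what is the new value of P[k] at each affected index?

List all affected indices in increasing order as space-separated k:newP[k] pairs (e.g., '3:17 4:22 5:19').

Answer: 1:26 2:43 3:45 4:60 5:61

Derivation:
P[k] = A[0] + ... + A[k]
P[k] includes A[1] iff k >= 1
Affected indices: 1, 2, ..., 5; delta = 8
  P[1]: 18 + 8 = 26
  P[2]: 35 + 8 = 43
  P[3]: 37 + 8 = 45
  P[4]: 52 + 8 = 60
  P[5]: 53 + 8 = 61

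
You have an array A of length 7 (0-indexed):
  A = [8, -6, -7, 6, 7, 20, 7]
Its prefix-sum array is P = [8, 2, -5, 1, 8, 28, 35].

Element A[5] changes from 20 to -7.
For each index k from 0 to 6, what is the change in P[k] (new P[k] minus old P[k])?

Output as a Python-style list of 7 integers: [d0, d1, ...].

Answer: [0, 0, 0, 0, 0, -27, -27]

Derivation:
Element change: A[5] 20 -> -7, delta = -27
For k < 5: P[k] unchanged, delta_P[k] = 0
For k >= 5: P[k] shifts by exactly -27
Delta array: [0, 0, 0, 0, 0, -27, -27]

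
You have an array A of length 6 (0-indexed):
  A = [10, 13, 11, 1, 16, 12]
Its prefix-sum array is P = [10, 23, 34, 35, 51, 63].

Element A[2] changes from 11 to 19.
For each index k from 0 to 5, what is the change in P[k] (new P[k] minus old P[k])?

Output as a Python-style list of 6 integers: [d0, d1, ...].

Element change: A[2] 11 -> 19, delta = 8
For k < 2: P[k] unchanged, delta_P[k] = 0
For k >= 2: P[k] shifts by exactly 8
Delta array: [0, 0, 8, 8, 8, 8]

Answer: [0, 0, 8, 8, 8, 8]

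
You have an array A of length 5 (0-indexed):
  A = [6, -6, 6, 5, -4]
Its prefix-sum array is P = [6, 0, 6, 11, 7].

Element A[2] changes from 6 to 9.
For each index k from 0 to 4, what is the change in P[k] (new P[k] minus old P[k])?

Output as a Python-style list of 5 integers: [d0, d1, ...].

Element change: A[2] 6 -> 9, delta = 3
For k < 2: P[k] unchanged, delta_P[k] = 0
For k >= 2: P[k] shifts by exactly 3
Delta array: [0, 0, 3, 3, 3]

Answer: [0, 0, 3, 3, 3]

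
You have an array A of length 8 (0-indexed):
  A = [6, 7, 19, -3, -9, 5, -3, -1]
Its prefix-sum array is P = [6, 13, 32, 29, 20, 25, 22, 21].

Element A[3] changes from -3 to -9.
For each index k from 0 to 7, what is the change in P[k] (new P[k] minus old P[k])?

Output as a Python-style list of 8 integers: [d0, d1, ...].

Answer: [0, 0, 0, -6, -6, -6, -6, -6]

Derivation:
Element change: A[3] -3 -> -9, delta = -6
For k < 3: P[k] unchanged, delta_P[k] = 0
For k >= 3: P[k] shifts by exactly -6
Delta array: [0, 0, 0, -6, -6, -6, -6, -6]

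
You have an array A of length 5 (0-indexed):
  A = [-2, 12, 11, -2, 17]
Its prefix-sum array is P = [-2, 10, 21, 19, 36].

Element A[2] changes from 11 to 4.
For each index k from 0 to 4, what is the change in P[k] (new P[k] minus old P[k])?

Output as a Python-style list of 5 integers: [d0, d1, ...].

Answer: [0, 0, -7, -7, -7]

Derivation:
Element change: A[2] 11 -> 4, delta = -7
For k < 2: P[k] unchanged, delta_P[k] = 0
For k >= 2: P[k] shifts by exactly -7
Delta array: [0, 0, -7, -7, -7]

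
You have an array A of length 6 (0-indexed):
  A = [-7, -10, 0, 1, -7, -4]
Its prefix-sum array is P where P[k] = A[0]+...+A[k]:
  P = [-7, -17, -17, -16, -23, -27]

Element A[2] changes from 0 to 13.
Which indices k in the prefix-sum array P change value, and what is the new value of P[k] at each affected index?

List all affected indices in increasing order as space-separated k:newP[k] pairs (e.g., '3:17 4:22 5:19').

Answer: 2:-4 3:-3 4:-10 5:-14

Derivation:
P[k] = A[0] + ... + A[k]
P[k] includes A[2] iff k >= 2
Affected indices: 2, 3, ..., 5; delta = 13
  P[2]: -17 + 13 = -4
  P[3]: -16 + 13 = -3
  P[4]: -23 + 13 = -10
  P[5]: -27 + 13 = -14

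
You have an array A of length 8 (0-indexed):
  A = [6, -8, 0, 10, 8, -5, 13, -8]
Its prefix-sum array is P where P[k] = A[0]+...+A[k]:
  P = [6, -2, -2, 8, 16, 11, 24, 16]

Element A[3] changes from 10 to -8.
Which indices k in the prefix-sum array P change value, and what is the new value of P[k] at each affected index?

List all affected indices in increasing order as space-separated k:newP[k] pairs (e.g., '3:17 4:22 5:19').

P[k] = A[0] + ... + A[k]
P[k] includes A[3] iff k >= 3
Affected indices: 3, 4, ..., 7; delta = -18
  P[3]: 8 + -18 = -10
  P[4]: 16 + -18 = -2
  P[5]: 11 + -18 = -7
  P[6]: 24 + -18 = 6
  P[7]: 16 + -18 = -2

Answer: 3:-10 4:-2 5:-7 6:6 7:-2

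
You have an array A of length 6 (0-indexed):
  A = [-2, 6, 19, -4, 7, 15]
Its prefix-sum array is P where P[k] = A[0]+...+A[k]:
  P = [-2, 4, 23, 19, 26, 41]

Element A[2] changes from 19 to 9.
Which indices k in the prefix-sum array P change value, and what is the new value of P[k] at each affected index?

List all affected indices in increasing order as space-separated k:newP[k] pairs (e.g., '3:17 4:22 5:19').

Answer: 2:13 3:9 4:16 5:31

Derivation:
P[k] = A[0] + ... + A[k]
P[k] includes A[2] iff k >= 2
Affected indices: 2, 3, ..., 5; delta = -10
  P[2]: 23 + -10 = 13
  P[3]: 19 + -10 = 9
  P[4]: 26 + -10 = 16
  P[5]: 41 + -10 = 31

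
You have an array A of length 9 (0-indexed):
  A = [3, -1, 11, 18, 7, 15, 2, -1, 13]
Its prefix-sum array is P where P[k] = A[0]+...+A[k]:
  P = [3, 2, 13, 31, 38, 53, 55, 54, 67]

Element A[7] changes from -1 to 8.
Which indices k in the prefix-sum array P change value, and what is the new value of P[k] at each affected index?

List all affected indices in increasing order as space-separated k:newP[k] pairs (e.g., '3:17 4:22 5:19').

Answer: 7:63 8:76

Derivation:
P[k] = A[0] + ... + A[k]
P[k] includes A[7] iff k >= 7
Affected indices: 7, 8, ..., 8; delta = 9
  P[7]: 54 + 9 = 63
  P[8]: 67 + 9 = 76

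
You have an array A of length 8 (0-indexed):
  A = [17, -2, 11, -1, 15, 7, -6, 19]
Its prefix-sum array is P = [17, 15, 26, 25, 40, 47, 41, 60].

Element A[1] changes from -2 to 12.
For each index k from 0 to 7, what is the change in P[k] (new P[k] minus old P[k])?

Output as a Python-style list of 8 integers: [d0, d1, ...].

Element change: A[1] -2 -> 12, delta = 14
For k < 1: P[k] unchanged, delta_P[k] = 0
For k >= 1: P[k] shifts by exactly 14
Delta array: [0, 14, 14, 14, 14, 14, 14, 14]

Answer: [0, 14, 14, 14, 14, 14, 14, 14]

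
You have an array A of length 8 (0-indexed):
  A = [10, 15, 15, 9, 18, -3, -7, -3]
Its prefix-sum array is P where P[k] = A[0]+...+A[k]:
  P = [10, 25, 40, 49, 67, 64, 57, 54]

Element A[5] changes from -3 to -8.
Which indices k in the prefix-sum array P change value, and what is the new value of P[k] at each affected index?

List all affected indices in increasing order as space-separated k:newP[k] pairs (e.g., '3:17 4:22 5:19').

Answer: 5:59 6:52 7:49

Derivation:
P[k] = A[0] + ... + A[k]
P[k] includes A[5] iff k >= 5
Affected indices: 5, 6, ..., 7; delta = -5
  P[5]: 64 + -5 = 59
  P[6]: 57 + -5 = 52
  P[7]: 54 + -5 = 49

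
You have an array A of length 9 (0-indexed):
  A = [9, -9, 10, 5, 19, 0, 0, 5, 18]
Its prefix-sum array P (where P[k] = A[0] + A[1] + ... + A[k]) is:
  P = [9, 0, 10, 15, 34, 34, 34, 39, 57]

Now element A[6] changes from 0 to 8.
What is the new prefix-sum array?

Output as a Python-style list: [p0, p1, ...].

Answer: [9, 0, 10, 15, 34, 34, 42, 47, 65]

Derivation:
Change: A[6] 0 -> 8, delta = 8
P[k] for k < 6: unchanged (A[6] not included)
P[k] for k >= 6: shift by delta = 8
  P[0] = 9 + 0 = 9
  P[1] = 0 + 0 = 0
  P[2] = 10 + 0 = 10
  P[3] = 15 + 0 = 15
  P[4] = 34 + 0 = 34
  P[5] = 34 + 0 = 34
  P[6] = 34 + 8 = 42
  P[7] = 39 + 8 = 47
  P[8] = 57 + 8 = 65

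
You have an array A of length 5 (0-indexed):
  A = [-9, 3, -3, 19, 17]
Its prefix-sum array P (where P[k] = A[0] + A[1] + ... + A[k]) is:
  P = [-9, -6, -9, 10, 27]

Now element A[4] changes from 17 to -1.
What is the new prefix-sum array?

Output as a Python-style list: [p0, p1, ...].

Answer: [-9, -6, -9, 10, 9]

Derivation:
Change: A[4] 17 -> -1, delta = -18
P[k] for k < 4: unchanged (A[4] not included)
P[k] for k >= 4: shift by delta = -18
  P[0] = -9 + 0 = -9
  P[1] = -6 + 0 = -6
  P[2] = -9 + 0 = -9
  P[3] = 10 + 0 = 10
  P[4] = 27 + -18 = 9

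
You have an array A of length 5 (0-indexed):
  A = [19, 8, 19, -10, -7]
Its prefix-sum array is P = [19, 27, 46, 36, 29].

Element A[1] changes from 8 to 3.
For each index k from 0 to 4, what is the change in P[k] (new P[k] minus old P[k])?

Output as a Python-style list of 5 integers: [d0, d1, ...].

Answer: [0, -5, -5, -5, -5]

Derivation:
Element change: A[1] 8 -> 3, delta = -5
For k < 1: P[k] unchanged, delta_P[k] = 0
For k >= 1: P[k] shifts by exactly -5
Delta array: [0, -5, -5, -5, -5]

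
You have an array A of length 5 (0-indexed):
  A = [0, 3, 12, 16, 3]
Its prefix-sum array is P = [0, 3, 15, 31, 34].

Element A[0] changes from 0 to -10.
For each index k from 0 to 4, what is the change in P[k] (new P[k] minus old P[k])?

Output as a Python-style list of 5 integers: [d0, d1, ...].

Element change: A[0] 0 -> -10, delta = -10
For k < 0: P[k] unchanged, delta_P[k] = 0
For k >= 0: P[k] shifts by exactly -10
Delta array: [-10, -10, -10, -10, -10]

Answer: [-10, -10, -10, -10, -10]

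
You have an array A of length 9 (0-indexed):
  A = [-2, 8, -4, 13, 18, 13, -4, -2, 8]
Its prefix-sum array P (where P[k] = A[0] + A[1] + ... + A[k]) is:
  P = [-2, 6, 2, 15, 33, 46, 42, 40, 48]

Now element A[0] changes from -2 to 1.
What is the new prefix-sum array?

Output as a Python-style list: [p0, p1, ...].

Answer: [1, 9, 5, 18, 36, 49, 45, 43, 51]

Derivation:
Change: A[0] -2 -> 1, delta = 3
P[k] for k < 0: unchanged (A[0] not included)
P[k] for k >= 0: shift by delta = 3
  P[0] = -2 + 3 = 1
  P[1] = 6 + 3 = 9
  P[2] = 2 + 3 = 5
  P[3] = 15 + 3 = 18
  P[4] = 33 + 3 = 36
  P[5] = 46 + 3 = 49
  P[6] = 42 + 3 = 45
  P[7] = 40 + 3 = 43
  P[8] = 48 + 3 = 51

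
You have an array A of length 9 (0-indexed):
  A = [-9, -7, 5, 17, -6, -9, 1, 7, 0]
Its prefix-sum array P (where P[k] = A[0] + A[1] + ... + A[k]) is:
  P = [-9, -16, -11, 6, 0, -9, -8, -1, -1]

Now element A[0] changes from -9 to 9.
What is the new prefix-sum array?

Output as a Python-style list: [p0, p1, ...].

Change: A[0] -9 -> 9, delta = 18
P[k] for k < 0: unchanged (A[0] not included)
P[k] for k >= 0: shift by delta = 18
  P[0] = -9 + 18 = 9
  P[1] = -16 + 18 = 2
  P[2] = -11 + 18 = 7
  P[3] = 6 + 18 = 24
  P[4] = 0 + 18 = 18
  P[5] = -9 + 18 = 9
  P[6] = -8 + 18 = 10
  P[7] = -1 + 18 = 17
  P[8] = -1 + 18 = 17

Answer: [9, 2, 7, 24, 18, 9, 10, 17, 17]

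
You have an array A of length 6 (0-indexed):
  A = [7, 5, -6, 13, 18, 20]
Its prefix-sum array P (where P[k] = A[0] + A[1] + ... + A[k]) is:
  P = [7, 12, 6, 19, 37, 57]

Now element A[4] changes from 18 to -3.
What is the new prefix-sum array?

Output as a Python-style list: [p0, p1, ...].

Change: A[4] 18 -> -3, delta = -21
P[k] for k < 4: unchanged (A[4] not included)
P[k] for k >= 4: shift by delta = -21
  P[0] = 7 + 0 = 7
  P[1] = 12 + 0 = 12
  P[2] = 6 + 0 = 6
  P[3] = 19 + 0 = 19
  P[4] = 37 + -21 = 16
  P[5] = 57 + -21 = 36

Answer: [7, 12, 6, 19, 16, 36]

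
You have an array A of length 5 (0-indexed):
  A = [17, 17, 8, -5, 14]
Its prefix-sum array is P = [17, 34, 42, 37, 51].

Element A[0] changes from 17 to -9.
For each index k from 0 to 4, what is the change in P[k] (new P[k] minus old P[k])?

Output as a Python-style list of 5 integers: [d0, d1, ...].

Element change: A[0] 17 -> -9, delta = -26
For k < 0: P[k] unchanged, delta_P[k] = 0
For k >= 0: P[k] shifts by exactly -26
Delta array: [-26, -26, -26, -26, -26]

Answer: [-26, -26, -26, -26, -26]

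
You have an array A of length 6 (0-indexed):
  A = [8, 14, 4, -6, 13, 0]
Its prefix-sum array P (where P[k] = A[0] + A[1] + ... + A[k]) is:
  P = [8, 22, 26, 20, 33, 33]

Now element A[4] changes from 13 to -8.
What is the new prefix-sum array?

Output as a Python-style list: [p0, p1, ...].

Change: A[4] 13 -> -8, delta = -21
P[k] for k < 4: unchanged (A[4] not included)
P[k] for k >= 4: shift by delta = -21
  P[0] = 8 + 0 = 8
  P[1] = 22 + 0 = 22
  P[2] = 26 + 0 = 26
  P[3] = 20 + 0 = 20
  P[4] = 33 + -21 = 12
  P[5] = 33 + -21 = 12

Answer: [8, 22, 26, 20, 12, 12]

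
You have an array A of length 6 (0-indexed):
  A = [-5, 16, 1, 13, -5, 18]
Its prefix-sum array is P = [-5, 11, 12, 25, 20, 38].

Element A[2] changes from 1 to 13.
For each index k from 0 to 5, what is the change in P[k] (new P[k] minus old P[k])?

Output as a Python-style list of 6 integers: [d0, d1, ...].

Element change: A[2] 1 -> 13, delta = 12
For k < 2: P[k] unchanged, delta_P[k] = 0
For k >= 2: P[k] shifts by exactly 12
Delta array: [0, 0, 12, 12, 12, 12]

Answer: [0, 0, 12, 12, 12, 12]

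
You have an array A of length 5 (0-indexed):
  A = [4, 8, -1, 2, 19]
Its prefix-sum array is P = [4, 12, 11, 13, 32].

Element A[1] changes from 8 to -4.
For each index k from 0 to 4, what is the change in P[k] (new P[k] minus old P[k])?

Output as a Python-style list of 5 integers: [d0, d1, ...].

Element change: A[1] 8 -> -4, delta = -12
For k < 1: P[k] unchanged, delta_P[k] = 0
For k >= 1: P[k] shifts by exactly -12
Delta array: [0, -12, -12, -12, -12]

Answer: [0, -12, -12, -12, -12]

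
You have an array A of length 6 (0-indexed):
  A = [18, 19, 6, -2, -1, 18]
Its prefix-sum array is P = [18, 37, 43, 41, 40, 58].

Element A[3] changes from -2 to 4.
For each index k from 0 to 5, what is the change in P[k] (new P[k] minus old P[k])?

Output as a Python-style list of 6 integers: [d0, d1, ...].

Element change: A[3] -2 -> 4, delta = 6
For k < 3: P[k] unchanged, delta_P[k] = 0
For k >= 3: P[k] shifts by exactly 6
Delta array: [0, 0, 0, 6, 6, 6]

Answer: [0, 0, 0, 6, 6, 6]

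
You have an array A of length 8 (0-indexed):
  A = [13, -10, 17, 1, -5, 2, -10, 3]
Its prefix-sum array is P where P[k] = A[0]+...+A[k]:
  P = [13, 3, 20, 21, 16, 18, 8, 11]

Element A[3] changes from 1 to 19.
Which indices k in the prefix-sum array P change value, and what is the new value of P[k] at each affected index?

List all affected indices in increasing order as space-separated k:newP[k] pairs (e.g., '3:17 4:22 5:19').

P[k] = A[0] + ... + A[k]
P[k] includes A[3] iff k >= 3
Affected indices: 3, 4, ..., 7; delta = 18
  P[3]: 21 + 18 = 39
  P[4]: 16 + 18 = 34
  P[5]: 18 + 18 = 36
  P[6]: 8 + 18 = 26
  P[7]: 11 + 18 = 29

Answer: 3:39 4:34 5:36 6:26 7:29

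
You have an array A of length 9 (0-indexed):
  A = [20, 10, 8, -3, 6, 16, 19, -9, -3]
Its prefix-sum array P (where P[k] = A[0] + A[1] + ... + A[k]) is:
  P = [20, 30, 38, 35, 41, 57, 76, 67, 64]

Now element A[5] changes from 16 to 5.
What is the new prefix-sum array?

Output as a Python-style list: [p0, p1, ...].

Answer: [20, 30, 38, 35, 41, 46, 65, 56, 53]

Derivation:
Change: A[5] 16 -> 5, delta = -11
P[k] for k < 5: unchanged (A[5] not included)
P[k] for k >= 5: shift by delta = -11
  P[0] = 20 + 0 = 20
  P[1] = 30 + 0 = 30
  P[2] = 38 + 0 = 38
  P[3] = 35 + 0 = 35
  P[4] = 41 + 0 = 41
  P[5] = 57 + -11 = 46
  P[6] = 76 + -11 = 65
  P[7] = 67 + -11 = 56
  P[8] = 64 + -11 = 53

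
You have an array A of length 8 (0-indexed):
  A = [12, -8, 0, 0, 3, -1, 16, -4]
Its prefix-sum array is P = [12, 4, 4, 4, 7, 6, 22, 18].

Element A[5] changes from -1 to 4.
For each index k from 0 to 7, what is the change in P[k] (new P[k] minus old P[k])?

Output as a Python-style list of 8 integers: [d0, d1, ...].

Element change: A[5] -1 -> 4, delta = 5
For k < 5: P[k] unchanged, delta_P[k] = 0
For k >= 5: P[k] shifts by exactly 5
Delta array: [0, 0, 0, 0, 0, 5, 5, 5]

Answer: [0, 0, 0, 0, 0, 5, 5, 5]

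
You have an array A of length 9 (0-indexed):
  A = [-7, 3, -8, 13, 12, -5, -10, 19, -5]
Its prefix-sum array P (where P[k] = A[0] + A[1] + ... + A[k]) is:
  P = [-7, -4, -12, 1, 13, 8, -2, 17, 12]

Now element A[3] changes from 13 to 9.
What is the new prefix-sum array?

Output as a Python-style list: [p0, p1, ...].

Change: A[3] 13 -> 9, delta = -4
P[k] for k < 3: unchanged (A[3] not included)
P[k] for k >= 3: shift by delta = -4
  P[0] = -7 + 0 = -7
  P[1] = -4 + 0 = -4
  P[2] = -12 + 0 = -12
  P[3] = 1 + -4 = -3
  P[4] = 13 + -4 = 9
  P[5] = 8 + -4 = 4
  P[6] = -2 + -4 = -6
  P[7] = 17 + -4 = 13
  P[8] = 12 + -4 = 8

Answer: [-7, -4, -12, -3, 9, 4, -6, 13, 8]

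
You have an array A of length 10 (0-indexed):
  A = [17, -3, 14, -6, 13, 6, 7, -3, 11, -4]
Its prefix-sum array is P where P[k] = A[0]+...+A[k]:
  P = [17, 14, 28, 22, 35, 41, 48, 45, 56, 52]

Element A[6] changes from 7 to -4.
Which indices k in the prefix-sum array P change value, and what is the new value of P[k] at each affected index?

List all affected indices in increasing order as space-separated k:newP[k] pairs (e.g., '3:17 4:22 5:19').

Answer: 6:37 7:34 8:45 9:41

Derivation:
P[k] = A[0] + ... + A[k]
P[k] includes A[6] iff k >= 6
Affected indices: 6, 7, ..., 9; delta = -11
  P[6]: 48 + -11 = 37
  P[7]: 45 + -11 = 34
  P[8]: 56 + -11 = 45
  P[9]: 52 + -11 = 41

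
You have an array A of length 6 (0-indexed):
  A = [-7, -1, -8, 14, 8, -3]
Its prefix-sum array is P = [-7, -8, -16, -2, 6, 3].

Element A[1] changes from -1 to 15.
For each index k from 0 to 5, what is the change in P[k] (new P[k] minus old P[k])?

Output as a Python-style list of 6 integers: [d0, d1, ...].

Answer: [0, 16, 16, 16, 16, 16]

Derivation:
Element change: A[1] -1 -> 15, delta = 16
For k < 1: P[k] unchanged, delta_P[k] = 0
For k >= 1: P[k] shifts by exactly 16
Delta array: [0, 16, 16, 16, 16, 16]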